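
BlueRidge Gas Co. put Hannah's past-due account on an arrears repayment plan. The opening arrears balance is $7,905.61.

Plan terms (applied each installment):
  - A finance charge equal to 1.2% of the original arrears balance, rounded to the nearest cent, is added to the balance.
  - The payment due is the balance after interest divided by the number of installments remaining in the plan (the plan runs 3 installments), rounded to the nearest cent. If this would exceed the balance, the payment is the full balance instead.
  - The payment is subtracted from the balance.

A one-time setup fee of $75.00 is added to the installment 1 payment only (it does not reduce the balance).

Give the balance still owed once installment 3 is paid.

$0.00

Installment 1: opening $7,905.61; interest $94.87 → $8,000.48; payment $2,666.83 (+ $75.00 fee); balance $5,333.65
Installment 2: opening $5,333.65; interest $94.87 → $5,428.52; payment $2,714.26; balance $2,714.26
Installment 3: opening $2,714.26; interest $94.87 → $2,809.13; payment $2,809.13; balance $0.00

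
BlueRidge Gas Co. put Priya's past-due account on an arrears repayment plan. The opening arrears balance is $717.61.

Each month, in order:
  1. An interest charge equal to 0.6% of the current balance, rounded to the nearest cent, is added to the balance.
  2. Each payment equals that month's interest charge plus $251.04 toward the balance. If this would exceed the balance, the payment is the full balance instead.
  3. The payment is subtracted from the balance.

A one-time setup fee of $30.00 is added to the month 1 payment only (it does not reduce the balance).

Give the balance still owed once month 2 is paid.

$215.53

# | Opening | Interest | Payment | Fee | End bal
1 | $717.61 | $4.31 | $255.35 | $30.00 | $466.57
2 | $466.57 | $2.80 | $253.84 | — | $215.53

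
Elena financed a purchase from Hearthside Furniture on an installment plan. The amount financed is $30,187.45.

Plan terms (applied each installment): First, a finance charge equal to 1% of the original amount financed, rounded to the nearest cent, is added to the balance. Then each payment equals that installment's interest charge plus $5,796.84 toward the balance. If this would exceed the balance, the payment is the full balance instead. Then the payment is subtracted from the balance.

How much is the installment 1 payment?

Installment 1: opening $30,187.45; interest $301.87 → $30,489.32; payment $6,098.71; balance $24,390.61

$6,098.71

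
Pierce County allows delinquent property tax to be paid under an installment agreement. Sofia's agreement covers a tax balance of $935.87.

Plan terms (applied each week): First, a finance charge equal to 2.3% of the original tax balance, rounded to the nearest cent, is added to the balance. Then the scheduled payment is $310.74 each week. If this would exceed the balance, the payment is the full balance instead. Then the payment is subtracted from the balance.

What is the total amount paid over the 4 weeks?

Week 1: $935.87 +$21.53 interest = $957.40; pay $310.74 → $646.66
Week 2: $646.66 +$21.53 interest = $668.19; pay $310.74 → $357.45
Week 3: $357.45 +$21.53 interest = $378.98; pay $310.74 → $68.24
Week 4: $68.24 +$21.53 interest = $89.77; pay $89.77 → $0.00
Total paid: $1,021.99

$1,021.99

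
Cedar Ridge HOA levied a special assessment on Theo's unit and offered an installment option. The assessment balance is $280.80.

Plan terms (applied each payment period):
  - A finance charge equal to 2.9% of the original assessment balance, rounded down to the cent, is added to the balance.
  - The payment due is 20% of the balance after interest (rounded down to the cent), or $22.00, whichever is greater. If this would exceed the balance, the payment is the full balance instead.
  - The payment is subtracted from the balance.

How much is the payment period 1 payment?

$57.78

Payment period 1: $280.80 +$8.14 interest = $288.94; pay $57.78 → $231.16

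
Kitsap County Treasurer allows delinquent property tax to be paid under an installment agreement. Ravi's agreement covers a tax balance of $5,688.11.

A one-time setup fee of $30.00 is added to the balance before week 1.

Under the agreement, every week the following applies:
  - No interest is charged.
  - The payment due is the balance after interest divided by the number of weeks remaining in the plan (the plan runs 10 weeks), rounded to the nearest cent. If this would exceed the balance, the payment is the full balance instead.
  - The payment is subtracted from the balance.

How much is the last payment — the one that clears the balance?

$571.81

Week 1: opening $5,718.11; payment $571.81; balance $5,146.30
Week 2: opening $5,146.30; payment $571.81; balance $4,574.49
Week 3: opening $4,574.49; payment $571.81; balance $4,002.68
Week 4: opening $4,002.68; payment $571.81; balance $3,430.87
Week 5: opening $3,430.87; payment $571.81; balance $2,859.06
Week 6: opening $2,859.06; payment $571.81; balance $2,287.25
Week 7: opening $2,287.25; payment $571.81; balance $1,715.44
Week 8: opening $1,715.44; payment $571.81; balance $1,143.63
Week 9: opening $1,143.63; payment $571.82; balance $571.81
Week 10: opening $571.81; payment $571.81; balance $0.00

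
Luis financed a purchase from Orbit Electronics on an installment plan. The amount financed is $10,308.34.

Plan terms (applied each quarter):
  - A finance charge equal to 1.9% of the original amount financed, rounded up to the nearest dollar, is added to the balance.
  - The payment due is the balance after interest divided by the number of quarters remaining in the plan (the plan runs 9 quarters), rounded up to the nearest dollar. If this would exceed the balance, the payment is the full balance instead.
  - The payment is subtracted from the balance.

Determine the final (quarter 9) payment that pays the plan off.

Quarter 1: opening $10,308.34; interest $196.00 → $10,504.34; payment $1,168.00; balance $9,336.34
Quarter 2: opening $9,336.34; interest $196.00 → $9,532.34; payment $1,192.00; balance $8,340.34
Quarter 3: opening $8,340.34; interest $196.00 → $8,536.34; payment $1,220.00; balance $7,316.34
Quarter 4: opening $7,316.34; interest $196.00 → $7,512.34; payment $1,253.00; balance $6,259.34
Quarter 5: opening $6,259.34; interest $196.00 → $6,455.34; payment $1,292.00; balance $5,163.34
Quarter 6: opening $5,163.34; interest $196.00 → $5,359.34; payment $1,340.00; balance $4,019.34
Quarter 7: opening $4,019.34; interest $196.00 → $4,215.34; payment $1,406.00; balance $2,809.34
Quarter 8: opening $2,809.34; interest $196.00 → $3,005.34; payment $1,503.00; balance $1,502.34
Quarter 9: opening $1,502.34; interest $196.00 → $1,698.34; payment $1,698.34; balance $0.00

$1,698.34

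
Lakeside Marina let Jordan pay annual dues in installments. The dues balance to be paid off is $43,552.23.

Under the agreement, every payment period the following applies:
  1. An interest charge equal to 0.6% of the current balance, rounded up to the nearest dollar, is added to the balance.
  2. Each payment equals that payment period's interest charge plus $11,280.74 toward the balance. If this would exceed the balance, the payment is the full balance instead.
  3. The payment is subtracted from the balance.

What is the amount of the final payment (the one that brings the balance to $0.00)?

Payment period 1: $43,552.23 +$262.00 interest = $43,814.23; pay $11,542.74 → $32,271.49
Payment period 2: $32,271.49 +$194.00 interest = $32,465.49; pay $11,474.74 → $20,990.75
Payment period 3: $20,990.75 +$126.00 interest = $21,116.75; pay $11,406.74 → $9,710.01
Payment period 4: $9,710.01 +$59.00 interest = $9,769.01; pay $9,769.01 → $0.00

$9,769.01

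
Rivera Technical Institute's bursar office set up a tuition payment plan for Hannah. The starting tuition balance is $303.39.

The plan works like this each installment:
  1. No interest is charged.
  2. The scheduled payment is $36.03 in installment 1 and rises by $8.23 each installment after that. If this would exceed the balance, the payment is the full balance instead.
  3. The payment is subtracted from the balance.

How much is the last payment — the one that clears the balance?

$40.94

Installment 1: $303.39 − $36.03 → $267.36
Installment 2: $267.36 − $44.26 → $223.10
Installment 3: $223.10 − $52.49 → $170.61
Installment 4: $170.61 − $60.72 → $109.89
Installment 5: $109.89 − $68.95 → $40.94
Installment 6: $40.94 − $40.94 → $0.00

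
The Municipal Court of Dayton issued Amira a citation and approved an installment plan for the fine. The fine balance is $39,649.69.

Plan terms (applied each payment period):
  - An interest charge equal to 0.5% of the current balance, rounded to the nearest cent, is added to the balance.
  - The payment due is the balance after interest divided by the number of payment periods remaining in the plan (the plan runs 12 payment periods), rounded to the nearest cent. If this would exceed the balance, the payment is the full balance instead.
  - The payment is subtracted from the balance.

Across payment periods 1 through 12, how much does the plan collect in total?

$40,962.24

Payment period 1: opening $39,649.69; interest $198.25 → $39,847.94; payment $3,320.66; balance $36,527.28
Payment period 2: opening $36,527.28; interest $182.64 → $36,709.92; payment $3,337.27; balance $33,372.65
Payment period 3: opening $33,372.65; interest $166.86 → $33,539.51; payment $3,353.95; balance $30,185.56
Payment period 4: opening $30,185.56; interest $150.93 → $30,336.49; payment $3,370.72; balance $26,965.77
Payment period 5: opening $26,965.77; interest $134.83 → $27,100.60; payment $3,387.58; balance $23,713.02
Payment period 6: opening $23,713.02; interest $118.57 → $23,831.59; payment $3,404.51; balance $20,427.08
Payment period 7: opening $20,427.08; interest $102.14 → $20,529.22; payment $3,421.54; balance $17,107.68
Payment period 8: opening $17,107.68; interest $85.54 → $17,193.22; payment $3,438.64; balance $13,754.58
Payment period 9: opening $13,754.58; interest $68.77 → $13,823.35; payment $3,455.84; balance $10,367.51
Payment period 10: opening $10,367.51; interest $51.84 → $10,419.35; payment $3,473.12; balance $6,946.23
Payment period 11: opening $6,946.23; interest $34.73 → $6,980.96; payment $3,490.48; balance $3,490.48
Payment period 12: opening $3,490.48; interest $17.45 → $3,507.93; payment $3,507.93; balance $0.00
Total paid: $40,962.24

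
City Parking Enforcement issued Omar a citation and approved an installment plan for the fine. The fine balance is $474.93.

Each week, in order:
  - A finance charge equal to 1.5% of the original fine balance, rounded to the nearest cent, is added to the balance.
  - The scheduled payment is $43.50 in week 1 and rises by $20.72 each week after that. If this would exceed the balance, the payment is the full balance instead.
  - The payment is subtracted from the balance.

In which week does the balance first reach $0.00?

Week 1: opening $474.93; interest $7.12 → $482.05; payment $43.50; balance $438.55
Week 2: opening $438.55; interest $7.12 → $445.67; payment $64.22; balance $381.45
Week 3: opening $381.45; interest $7.12 → $388.57; payment $84.94; balance $303.63
Week 4: opening $303.63; interest $7.12 → $310.75; payment $105.66; balance $205.09
Week 5: opening $205.09; interest $7.12 → $212.21; payment $126.38; balance $85.83
Week 6: opening $85.83; interest $7.12 → $92.95; payment $92.95; balance $0.00
Balance reaches $0.00 in week 6.

6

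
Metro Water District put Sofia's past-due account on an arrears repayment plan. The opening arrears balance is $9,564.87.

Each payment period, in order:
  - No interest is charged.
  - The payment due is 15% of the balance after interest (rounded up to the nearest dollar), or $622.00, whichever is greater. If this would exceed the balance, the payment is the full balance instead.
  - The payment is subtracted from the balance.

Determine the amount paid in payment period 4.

# | Opening | Payment | End bal
1 | $9,564.87 | $1,435.00 | $8,129.87
2 | $8,129.87 | $1,220.00 | $6,909.87
3 | $6,909.87 | $1,037.00 | $5,872.87
4 | $5,872.87 | $881.00 | $4,991.87

$881.00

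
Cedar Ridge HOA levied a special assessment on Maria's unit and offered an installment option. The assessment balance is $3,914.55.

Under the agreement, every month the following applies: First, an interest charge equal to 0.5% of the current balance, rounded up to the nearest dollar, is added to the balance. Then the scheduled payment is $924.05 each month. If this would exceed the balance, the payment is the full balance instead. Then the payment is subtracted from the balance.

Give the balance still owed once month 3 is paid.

$1,189.40

Month 1: $3,914.55 +$20.00 interest = $3,934.55; pay $924.05 → $3,010.50
Month 2: $3,010.50 +$16.00 interest = $3,026.50; pay $924.05 → $2,102.45
Month 3: $2,102.45 +$11.00 interest = $2,113.45; pay $924.05 → $1,189.40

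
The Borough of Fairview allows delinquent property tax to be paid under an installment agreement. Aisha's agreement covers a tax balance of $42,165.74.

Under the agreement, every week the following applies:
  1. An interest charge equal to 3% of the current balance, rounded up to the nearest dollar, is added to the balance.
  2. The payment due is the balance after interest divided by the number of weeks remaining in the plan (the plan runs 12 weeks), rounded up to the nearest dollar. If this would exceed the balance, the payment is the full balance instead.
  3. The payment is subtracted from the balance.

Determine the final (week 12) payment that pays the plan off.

$5,009.74

Week 1: opening $42,165.74; interest $1,265.00 → $43,430.74; payment $3,620.00; balance $39,810.74
Week 2: opening $39,810.74; interest $1,195.00 → $41,005.74; payment $3,728.00; balance $37,277.74
Week 3: opening $37,277.74; interest $1,119.00 → $38,396.74; payment $3,840.00; balance $34,556.74
Week 4: opening $34,556.74; interest $1,037.00 → $35,593.74; payment $3,955.00; balance $31,638.74
Week 5: opening $31,638.74; interest $950.00 → $32,588.74; payment $4,074.00; balance $28,514.74
Week 6: opening $28,514.74; interest $856.00 → $29,370.74; payment $4,196.00; balance $25,174.74
Week 7: opening $25,174.74; interest $756.00 → $25,930.74; payment $4,322.00; balance $21,608.74
Week 8: opening $21,608.74; interest $649.00 → $22,257.74; payment $4,452.00; balance $17,805.74
Week 9: opening $17,805.74; interest $535.00 → $18,340.74; payment $4,586.00; balance $13,754.74
Week 10: opening $13,754.74; interest $413.00 → $14,167.74; payment $4,723.00; balance $9,444.74
Week 11: opening $9,444.74; interest $284.00 → $9,728.74; payment $4,865.00; balance $4,863.74
Week 12: opening $4,863.74; interest $146.00 → $5,009.74; payment $5,009.74; balance $0.00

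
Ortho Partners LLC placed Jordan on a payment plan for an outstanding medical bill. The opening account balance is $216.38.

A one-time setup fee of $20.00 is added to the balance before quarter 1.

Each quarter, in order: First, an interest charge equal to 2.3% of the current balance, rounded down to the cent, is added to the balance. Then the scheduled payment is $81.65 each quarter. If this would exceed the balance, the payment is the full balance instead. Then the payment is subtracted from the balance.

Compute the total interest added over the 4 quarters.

$11.05

Quarter 1: opening $236.38; interest $5.43 → $241.81; payment $81.65; balance $160.16
Quarter 2: opening $160.16; interest $3.68 → $163.84; payment $81.65; balance $82.19
Quarter 3: opening $82.19; interest $1.89 → $84.08; payment $81.65; balance $2.43
Quarter 4: opening $2.43; interest $0.05 → $2.48; payment $2.48; balance $0.00
Total interest: $5.43 + $3.68 + $1.89 + $0.05 = $11.05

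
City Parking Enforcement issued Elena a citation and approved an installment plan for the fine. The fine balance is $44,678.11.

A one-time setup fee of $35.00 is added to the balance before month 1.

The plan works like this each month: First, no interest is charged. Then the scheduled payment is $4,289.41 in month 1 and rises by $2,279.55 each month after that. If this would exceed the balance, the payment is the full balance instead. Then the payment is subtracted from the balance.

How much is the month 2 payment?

Month 1: opening $44,713.11; payment $4,289.41; balance $40,423.70
Month 2: opening $40,423.70; payment $6,568.96; balance $33,854.74

$6,568.96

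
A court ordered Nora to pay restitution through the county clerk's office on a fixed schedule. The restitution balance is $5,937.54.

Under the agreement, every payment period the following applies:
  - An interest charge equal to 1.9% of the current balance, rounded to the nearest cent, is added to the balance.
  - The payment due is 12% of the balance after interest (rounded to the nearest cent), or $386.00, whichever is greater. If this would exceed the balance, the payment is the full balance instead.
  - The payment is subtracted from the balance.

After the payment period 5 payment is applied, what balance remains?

# | Opening | Interest | Payment | End bal
1 | $5,937.54 | $112.81 | $726.04 | $5,324.31
2 | $5,324.31 | $101.16 | $651.06 | $4,774.41
3 | $4,774.41 | $90.71 | $583.81 | $4,281.31
4 | $4,281.31 | $81.34 | $523.52 | $3,839.13
5 | $3,839.13 | $72.94 | $469.45 | $3,442.62

$3,442.62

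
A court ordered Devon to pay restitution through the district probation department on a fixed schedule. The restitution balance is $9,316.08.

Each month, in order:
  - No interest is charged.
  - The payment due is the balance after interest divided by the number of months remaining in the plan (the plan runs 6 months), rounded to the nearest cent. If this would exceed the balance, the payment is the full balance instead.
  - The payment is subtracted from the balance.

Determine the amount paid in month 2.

Month 1: opening $9,316.08; payment $1,552.68; balance $7,763.40
Month 2: opening $7,763.40; payment $1,552.68; balance $6,210.72

$1,552.68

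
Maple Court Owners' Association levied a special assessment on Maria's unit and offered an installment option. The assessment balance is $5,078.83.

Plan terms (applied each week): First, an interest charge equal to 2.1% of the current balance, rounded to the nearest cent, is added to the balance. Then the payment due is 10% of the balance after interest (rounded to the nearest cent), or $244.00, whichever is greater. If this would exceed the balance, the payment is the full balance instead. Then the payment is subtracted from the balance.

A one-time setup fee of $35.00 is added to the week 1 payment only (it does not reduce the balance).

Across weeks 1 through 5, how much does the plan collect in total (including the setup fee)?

$2,239.95

# | Opening | Interest | Payment | Fee | End bal
1 | $5,078.83 | $106.66 | $518.55 | $35.00 | $4,666.94
2 | $4,666.94 | $98.01 | $476.50 | — | $4,288.45
3 | $4,288.45 | $90.06 | $437.85 | — | $3,940.66
4 | $3,940.66 | $82.75 | $402.34 | — | $3,621.07
5 | $3,621.07 | $76.04 | $369.71 | — | $3,327.40
Total paid: $2,239.95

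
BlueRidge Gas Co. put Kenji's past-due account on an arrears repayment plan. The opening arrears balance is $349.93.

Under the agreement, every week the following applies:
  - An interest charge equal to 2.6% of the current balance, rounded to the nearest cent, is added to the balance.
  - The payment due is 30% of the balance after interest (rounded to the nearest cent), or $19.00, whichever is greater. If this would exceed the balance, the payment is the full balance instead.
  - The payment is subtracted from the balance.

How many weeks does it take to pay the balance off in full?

Week 1: $349.93 +$9.10 interest = $359.03; pay $107.71 → $251.32
Week 2: $251.32 +$6.53 interest = $257.85; pay $77.36 → $180.49
Week 3: $180.49 +$4.69 interest = $185.18; pay $55.55 → $129.63
Week 4: $129.63 +$3.37 interest = $133.00; pay $39.90 → $93.10
Week 5: $93.10 +$2.42 interest = $95.52; pay $28.66 → $66.86
Week 6: $66.86 +$1.74 interest = $68.60; pay $20.58 → $48.02
Week 7: $48.02 +$1.25 interest = $49.27; pay $19.00 → $30.27
Week 8: $30.27 +$0.79 interest = $31.06; pay $19.00 → $12.06
Week 9: $12.06 +$0.31 interest = $12.37; pay $12.37 → $0.00
Balance reaches $0.00 in week 9.

9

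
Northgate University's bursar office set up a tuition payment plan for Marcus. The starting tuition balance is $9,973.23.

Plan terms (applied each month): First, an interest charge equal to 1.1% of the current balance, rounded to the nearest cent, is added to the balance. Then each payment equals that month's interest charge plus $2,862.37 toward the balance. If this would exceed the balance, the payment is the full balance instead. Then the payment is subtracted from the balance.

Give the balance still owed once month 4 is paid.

# | Opening | Interest | Payment | End bal
1 | $9,973.23 | $109.71 | $2,972.08 | $7,110.86
2 | $7,110.86 | $78.22 | $2,940.59 | $4,248.49
3 | $4,248.49 | $46.73 | $2,909.10 | $1,386.12
4 | $1,386.12 | $15.25 | $1,401.37 | $0.00

$0.00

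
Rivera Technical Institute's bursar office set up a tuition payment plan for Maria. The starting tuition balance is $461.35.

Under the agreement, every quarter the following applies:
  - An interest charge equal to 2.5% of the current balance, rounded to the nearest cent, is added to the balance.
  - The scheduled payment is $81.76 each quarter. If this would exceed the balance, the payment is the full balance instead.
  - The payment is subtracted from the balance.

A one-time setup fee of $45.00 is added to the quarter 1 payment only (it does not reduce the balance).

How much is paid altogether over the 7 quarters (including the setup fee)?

Quarter 1: $461.35 +$11.53 interest = $472.88; pay $81.76 (+ $45.00 fee) → $391.12
Quarter 2: $391.12 +$9.78 interest = $400.90; pay $81.76 → $319.14
Quarter 3: $319.14 +$7.98 interest = $327.12; pay $81.76 → $245.36
Quarter 4: $245.36 +$6.13 interest = $251.49; pay $81.76 → $169.73
Quarter 5: $169.73 +$4.24 interest = $173.97; pay $81.76 → $92.21
Quarter 6: $92.21 +$2.31 interest = $94.52; pay $81.76 → $12.76
Quarter 7: $12.76 +$0.32 interest = $13.08; pay $13.08 → $0.00
Total paid: $548.64

$548.64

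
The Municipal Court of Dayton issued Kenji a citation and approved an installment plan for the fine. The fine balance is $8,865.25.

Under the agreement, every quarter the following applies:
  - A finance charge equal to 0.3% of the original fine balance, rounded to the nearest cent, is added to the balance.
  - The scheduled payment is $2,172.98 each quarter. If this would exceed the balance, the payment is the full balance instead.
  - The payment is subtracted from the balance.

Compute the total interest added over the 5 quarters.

# | Opening | Interest | Payment | End bal
1 | $8,865.25 | $26.60 | $2,172.98 | $6,718.87
2 | $6,718.87 | $26.60 | $2,172.98 | $4,572.49
3 | $4,572.49 | $26.60 | $2,172.98 | $2,426.11
4 | $2,426.11 | $26.60 | $2,172.98 | $279.73
5 | $279.73 | $26.60 | $306.33 | $0.00
Total interest: $26.60 + $26.60 + $26.60 + $26.60 + $26.60 = $133.00

$133.00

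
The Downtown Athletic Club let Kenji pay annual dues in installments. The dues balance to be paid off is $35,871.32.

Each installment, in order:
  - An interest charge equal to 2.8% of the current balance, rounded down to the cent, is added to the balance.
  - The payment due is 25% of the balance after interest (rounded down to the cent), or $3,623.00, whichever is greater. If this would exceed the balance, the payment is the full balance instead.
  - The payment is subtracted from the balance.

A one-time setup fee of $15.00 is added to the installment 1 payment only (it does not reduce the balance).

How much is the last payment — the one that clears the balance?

$2,666.76

Installment 1: $35,871.32 +$1,004.39 interest = $36,875.71; pay $9,218.92 (+ $15.00 fee) → $27,656.79
Installment 2: $27,656.79 +$774.39 interest = $28,431.18; pay $7,107.79 → $21,323.39
Installment 3: $21,323.39 +$597.05 interest = $21,920.44; pay $5,480.11 → $16,440.33
Installment 4: $16,440.33 +$460.32 interest = $16,900.65; pay $4,225.16 → $12,675.49
Installment 5: $12,675.49 +$354.91 interest = $13,030.40; pay $3,623.00 → $9,407.40
Installment 6: $9,407.40 +$263.40 interest = $9,670.80; pay $3,623.00 → $6,047.80
Installment 7: $6,047.80 +$169.33 interest = $6,217.13; pay $3,623.00 → $2,594.13
Installment 8: $2,594.13 +$72.63 interest = $2,666.76; pay $2,666.76 → $0.00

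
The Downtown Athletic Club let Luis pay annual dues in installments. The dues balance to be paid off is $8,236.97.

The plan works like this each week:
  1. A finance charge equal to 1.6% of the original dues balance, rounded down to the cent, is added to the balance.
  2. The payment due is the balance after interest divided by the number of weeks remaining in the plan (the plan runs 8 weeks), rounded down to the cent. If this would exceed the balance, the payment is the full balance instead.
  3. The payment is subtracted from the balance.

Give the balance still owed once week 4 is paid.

$4,453.00

Week 1: opening $8,236.97; interest $131.79 → $8,368.76; payment $1,046.09; balance $7,322.67
Week 2: opening $7,322.67; interest $131.79 → $7,454.46; payment $1,064.92; balance $6,389.54
Week 3: opening $6,389.54; interest $131.79 → $6,521.33; payment $1,086.88; balance $5,434.45
Week 4: opening $5,434.45; interest $131.79 → $5,566.24; payment $1,113.24; balance $4,453.00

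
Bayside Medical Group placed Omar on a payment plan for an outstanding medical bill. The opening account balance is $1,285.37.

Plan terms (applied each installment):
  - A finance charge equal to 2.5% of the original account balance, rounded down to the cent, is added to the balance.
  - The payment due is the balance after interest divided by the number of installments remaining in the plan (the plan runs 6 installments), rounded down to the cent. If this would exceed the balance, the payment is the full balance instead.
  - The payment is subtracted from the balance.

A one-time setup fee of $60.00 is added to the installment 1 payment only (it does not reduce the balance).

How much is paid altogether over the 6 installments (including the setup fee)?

$1,538.15

Installment 1: opening $1,285.37; interest $32.13 → $1,317.50; payment $219.58 (+ $60.00 fee); balance $1,097.92
Installment 2: opening $1,097.92; interest $32.13 → $1,130.05; payment $226.01; balance $904.04
Installment 3: opening $904.04; interest $32.13 → $936.17; payment $234.04; balance $702.13
Installment 4: opening $702.13; interest $32.13 → $734.26; payment $244.75; balance $489.51
Installment 5: opening $489.51; interest $32.13 → $521.64; payment $260.82; balance $260.82
Installment 6: opening $260.82; interest $32.13 → $292.95; payment $292.95; balance $0.00
Total paid: $1,538.15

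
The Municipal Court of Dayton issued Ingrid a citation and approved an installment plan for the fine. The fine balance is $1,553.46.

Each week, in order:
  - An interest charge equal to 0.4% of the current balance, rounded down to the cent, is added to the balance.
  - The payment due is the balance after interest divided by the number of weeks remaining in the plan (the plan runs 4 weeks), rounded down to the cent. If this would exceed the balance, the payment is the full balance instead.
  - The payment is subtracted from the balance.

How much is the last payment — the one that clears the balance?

Week 1: opening $1,553.46; interest $6.21 → $1,559.67; payment $389.91; balance $1,169.76
Week 2: opening $1,169.76; interest $4.67 → $1,174.43; payment $391.47; balance $782.96
Week 3: opening $782.96; interest $3.13 → $786.09; payment $393.04; balance $393.05
Week 4: opening $393.05; interest $1.57 → $394.62; payment $394.62; balance $0.00

$394.62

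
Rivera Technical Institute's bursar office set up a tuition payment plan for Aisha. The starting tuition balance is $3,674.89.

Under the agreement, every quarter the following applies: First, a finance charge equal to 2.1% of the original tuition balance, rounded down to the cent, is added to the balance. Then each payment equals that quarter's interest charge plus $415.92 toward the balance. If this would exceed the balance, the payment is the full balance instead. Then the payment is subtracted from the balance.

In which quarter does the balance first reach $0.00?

Quarter 1: opening $3,674.89; interest $77.17 → $3,752.06; payment $493.09; balance $3,258.97
Quarter 2: opening $3,258.97; interest $77.17 → $3,336.14; payment $493.09; balance $2,843.05
Quarter 3: opening $2,843.05; interest $77.17 → $2,920.22; payment $493.09; balance $2,427.13
Quarter 4: opening $2,427.13; interest $77.17 → $2,504.30; payment $493.09; balance $2,011.21
Quarter 5: opening $2,011.21; interest $77.17 → $2,088.38; payment $493.09; balance $1,595.29
Quarter 6: opening $1,595.29; interest $77.17 → $1,672.46; payment $493.09; balance $1,179.37
Quarter 7: opening $1,179.37; interest $77.17 → $1,256.54; payment $493.09; balance $763.45
Quarter 8: opening $763.45; interest $77.17 → $840.62; payment $493.09; balance $347.53
Quarter 9: opening $347.53; interest $77.17 → $424.70; payment $424.70; balance $0.00
Balance reaches $0.00 in quarter 9.

9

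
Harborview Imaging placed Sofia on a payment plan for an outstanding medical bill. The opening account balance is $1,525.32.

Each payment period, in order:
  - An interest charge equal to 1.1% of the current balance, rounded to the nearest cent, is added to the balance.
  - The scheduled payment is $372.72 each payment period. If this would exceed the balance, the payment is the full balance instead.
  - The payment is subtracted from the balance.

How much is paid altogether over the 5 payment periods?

$1,569.62

Payment period 1: $1,525.32 +$16.78 interest = $1,542.10; pay $372.72 → $1,169.38
Payment period 2: $1,169.38 +$12.86 interest = $1,182.24; pay $372.72 → $809.52
Payment period 3: $809.52 +$8.90 interest = $818.42; pay $372.72 → $445.70
Payment period 4: $445.70 +$4.90 interest = $450.60; pay $372.72 → $77.88
Payment period 5: $77.88 +$0.86 interest = $78.74; pay $78.74 → $0.00
Total paid: $1,569.62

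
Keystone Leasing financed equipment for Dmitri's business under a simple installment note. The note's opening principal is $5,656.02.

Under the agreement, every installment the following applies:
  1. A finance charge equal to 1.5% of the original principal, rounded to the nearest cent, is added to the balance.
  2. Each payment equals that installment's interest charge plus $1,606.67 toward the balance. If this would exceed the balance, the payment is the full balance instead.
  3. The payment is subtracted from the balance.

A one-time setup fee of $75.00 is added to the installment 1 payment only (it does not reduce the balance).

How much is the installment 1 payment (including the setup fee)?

$1,766.51

# | Opening | Interest | Payment | Fee | End bal
1 | $5,656.02 | $84.84 | $1,691.51 | $75.00 | $4,049.35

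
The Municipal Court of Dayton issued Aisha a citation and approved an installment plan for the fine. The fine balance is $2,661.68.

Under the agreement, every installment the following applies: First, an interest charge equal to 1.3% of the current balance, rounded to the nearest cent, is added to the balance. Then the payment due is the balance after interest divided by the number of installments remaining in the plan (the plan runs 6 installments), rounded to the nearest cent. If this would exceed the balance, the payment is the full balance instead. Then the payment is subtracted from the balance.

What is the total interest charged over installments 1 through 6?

$123.76

# | Opening | Interest | Payment | End bal
1 | $2,661.68 | $34.60 | $449.38 | $2,246.90
2 | $2,246.90 | $29.21 | $455.22 | $1,820.89
3 | $1,820.89 | $23.67 | $461.14 | $1,383.42
4 | $1,383.42 | $17.98 | $467.13 | $934.27
5 | $934.27 | $12.15 | $473.21 | $473.21
6 | $473.21 | $6.15 | $479.36 | $0.00
Total interest: $34.60 + $29.21 + $23.67 + $17.98 + $12.15 + $6.15 = $123.76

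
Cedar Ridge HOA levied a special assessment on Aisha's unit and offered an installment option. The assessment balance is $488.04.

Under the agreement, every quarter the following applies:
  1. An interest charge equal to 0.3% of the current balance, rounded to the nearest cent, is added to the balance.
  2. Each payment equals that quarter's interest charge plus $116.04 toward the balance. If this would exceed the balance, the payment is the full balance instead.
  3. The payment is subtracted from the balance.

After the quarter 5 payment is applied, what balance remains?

Quarter 1: opening $488.04; interest $1.46 → $489.50; payment $117.50; balance $372.00
Quarter 2: opening $372.00; interest $1.12 → $373.12; payment $117.16; balance $255.96
Quarter 3: opening $255.96; interest $0.77 → $256.73; payment $116.81; balance $139.92
Quarter 4: opening $139.92; interest $0.42 → $140.34; payment $116.46; balance $23.88
Quarter 5: opening $23.88; interest $0.07 → $23.95; payment $23.95; balance $0.00

$0.00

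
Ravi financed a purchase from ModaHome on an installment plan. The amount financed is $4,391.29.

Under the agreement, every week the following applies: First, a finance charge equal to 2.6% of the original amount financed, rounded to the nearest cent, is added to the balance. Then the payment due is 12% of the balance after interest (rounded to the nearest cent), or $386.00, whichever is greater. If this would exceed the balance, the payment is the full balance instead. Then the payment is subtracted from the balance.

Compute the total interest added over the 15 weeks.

Week 1: opening $4,391.29; interest $114.17 → $4,505.46; payment $540.66; balance $3,964.80
Week 2: opening $3,964.80; interest $114.17 → $4,078.97; payment $489.48; balance $3,589.49
Week 3: opening $3,589.49; interest $114.17 → $3,703.66; payment $444.44; balance $3,259.22
Week 4: opening $3,259.22; interest $114.17 → $3,373.39; payment $404.81; balance $2,968.58
Week 5: opening $2,968.58; interest $114.17 → $3,082.75; payment $386.00; balance $2,696.75
Week 6: opening $2,696.75; interest $114.17 → $2,810.92; payment $386.00; balance $2,424.92
Week 7: opening $2,424.92; interest $114.17 → $2,539.09; payment $386.00; balance $2,153.09
Week 8: opening $2,153.09; interest $114.17 → $2,267.26; payment $386.00; balance $1,881.26
Week 9: opening $1,881.26; interest $114.17 → $1,995.43; payment $386.00; balance $1,609.43
Week 10: opening $1,609.43; interest $114.17 → $1,723.60; payment $386.00; balance $1,337.60
Week 11: opening $1,337.60; interest $114.17 → $1,451.77; payment $386.00; balance $1,065.77
Week 12: opening $1,065.77; interest $114.17 → $1,179.94; payment $386.00; balance $793.94
Week 13: opening $793.94; interest $114.17 → $908.11; payment $386.00; balance $522.11
Week 14: opening $522.11; interest $114.17 → $636.28; payment $386.00; balance $250.28
Week 15: opening $250.28; interest $114.17 → $364.45; payment $364.45; balance $0.00
Total interest: $114.17 + $114.17 + $114.17 + $114.17 + $114.17 + $114.17 + $114.17 + $114.17 + $114.17 + $114.17 + $114.17 + $114.17 + $114.17 + $114.17 + $114.17 = $1,712.55

$1,712.55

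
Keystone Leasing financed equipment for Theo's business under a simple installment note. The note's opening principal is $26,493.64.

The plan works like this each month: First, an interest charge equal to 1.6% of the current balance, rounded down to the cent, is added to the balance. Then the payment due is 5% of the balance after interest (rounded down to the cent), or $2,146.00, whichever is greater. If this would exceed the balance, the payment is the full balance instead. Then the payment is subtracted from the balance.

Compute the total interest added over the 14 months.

$3,259.34

# | Opening | Interest | Payment | End bal
1 | $26,493.64 | $423.89 | $2,146.00 | $24,771.53
2 | $24,771.53 | $396.34 | $2,146.00 | $23,021.87
3 | $23,021.87 | $368.34 | $2,146.00 | $21,244.21
4 | $21,244.21 | $339.90 | $2,146.00 | $19,438.11
5 | $19,438.11 | $311.00 | $2,146.00 | $17,603.11
6 | $17,603.11 | $281.64 | $2,146.00 | $15,738.75
7 | $15,738.75 | $251.82 | $2,146.00 | $13,844.57
8 | $13,844.57 | $221.51 | $2,146.00 | $11,920.08
9 | $11,920.08 | $190.72 | $2,146.00 | $9,964.80
10 | $9,964.80 | $159.43 | $2,146.00 | $7,978.23
11 | $7,978.23 | $127.65 | $2,146.00 | $5,959.88
12 | $5,959.88 | $95.35 | $2,146.00 | $3,909.23
13 | $3,909.23 | $62.54 | $2,146.00 | $1,825.77
14 | $1,825.77 | $29.21 | $1,854.98 | $0.00
Total interest: $423.89 + $396.34 + $368.34 + $339.90 + $311.00 + $281.64 + $251.82 + $221.51 + $190.72 + $159.43 + $127.65 + $95.35 + $62.54 + $29.21 = $3,259.34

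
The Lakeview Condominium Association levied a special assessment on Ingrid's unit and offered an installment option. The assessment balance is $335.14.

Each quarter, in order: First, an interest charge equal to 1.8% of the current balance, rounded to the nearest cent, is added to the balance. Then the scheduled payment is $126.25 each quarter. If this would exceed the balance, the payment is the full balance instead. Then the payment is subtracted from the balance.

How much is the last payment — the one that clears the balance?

Quarter 1: $335.14 +$6.03 interest = $341.17; pay $126.25 → $214.92
Quarter 2: $214.92 +$3.87 interest = $218.79; pay $126.25 → $92.54
Quarter 3: $92.54 +$1.67 interest = $94.21; pay $94.21 → $0.00

$94.21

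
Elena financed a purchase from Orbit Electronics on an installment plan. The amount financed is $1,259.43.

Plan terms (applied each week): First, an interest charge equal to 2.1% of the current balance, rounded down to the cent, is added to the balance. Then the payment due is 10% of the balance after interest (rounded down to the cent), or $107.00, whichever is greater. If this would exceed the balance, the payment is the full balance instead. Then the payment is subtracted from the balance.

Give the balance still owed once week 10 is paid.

Week 1: opening $1,259.43; interest $26.44 → $1,285.87; payment $128.58; balance $1,157.29
Week 2: opening $1,157.29; interest $24.30 → $1,181.59; payment $118.15; balance $1,063.44
Week 3: opening $1,063.44; interest $22.33 → $1,085.77; payment $108.57; balance $977.20
Week 4: opening $977.20; interest $20.52 → $997.72; payment $107.00; balance $890.72
Week 5: opening $890.72; interest $18.70 → $909.42; payment $107.00; balance $802.42
Week 6: opening $802.42; interest $16.85 → $819.27; payment $107.00; balance $712.27
Week 7: opening $712.27; interest $14.95 → $727.22; payment $107.00; balance $620.22
Week 8: opening $620.22; interest $13.02 → $633.24; payment $107.00; balance $526.24
Week 9: opening $526.24; interest $11.05 → $537.29; payment $107.00; balance $430.29
Week 10: opening $430.29; interest $9.03 → $439.32; payment $107.00; balance $332.32

$332.32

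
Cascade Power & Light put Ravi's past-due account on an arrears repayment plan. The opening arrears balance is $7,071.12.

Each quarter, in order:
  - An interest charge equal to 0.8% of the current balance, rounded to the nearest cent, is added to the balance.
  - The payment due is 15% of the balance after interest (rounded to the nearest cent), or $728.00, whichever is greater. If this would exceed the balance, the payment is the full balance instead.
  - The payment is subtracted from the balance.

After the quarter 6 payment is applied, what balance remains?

$2,353.70

# | Opening | Interest | Payment | End bal
1 | $7,071.12 | $56.57 | $1,069.15 | $6,058.54
2 | $6,058.54 | $48.47 | $916.05 | $5,190.96
3 | $5,190.96 | $41.53 | $784.87 | $4,447.62
4 | $4,447.62 | $35.58 | $728.00 | $3,755.20
5 | $3,755.20 | $30.04 | $728.00 | $3,057.24
6 | $3,057.24 | $24.46 | $728.00 | $2,353.70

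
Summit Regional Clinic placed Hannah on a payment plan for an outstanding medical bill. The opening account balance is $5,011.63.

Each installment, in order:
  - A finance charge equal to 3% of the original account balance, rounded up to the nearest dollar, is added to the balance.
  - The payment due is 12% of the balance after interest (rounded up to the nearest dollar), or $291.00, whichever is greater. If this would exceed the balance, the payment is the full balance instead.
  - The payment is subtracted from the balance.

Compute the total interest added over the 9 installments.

Installment 1: $5,011.63 +$151.00 interest = $5,162.63; pay $620.00 → $4,542.63
Installment 2: $4,542.63 +$151.00 interest = $4,693.63; pay $564.00 → $4,129.63
Installment 3: $4,129.63 +$151.00 interest = $4,280.63; pay $514.00 → $3,766.63
Installment 4: $3,766.63 +$151.00 interest = $3,917.63; pay $471.00 → $3,446.63
Installment 5: $3,446.63 +$151.00 interest = $3,597.63; pay $432.00 → $3,165.63
Installment 6: $3,165.63 +$151.00 interest = $3,316.63; pay $398.00 → $2,918.63
Installment 7: $2,918.63 +$151.00 interest = $3,069.63; pay $369.00 → $2,700.63
Installment 8: $2,700.63 +$151.00 interest = $2,851.63; pay $343.00 → $2,508.63
Installment 9: $2,508.63 +$151.00 interest = $2,659.63; pay $320.00 → $2,339.63
Total interest: $151.00 + $151.00 + $151.00 + $151.00 + $151.00 + $151.00 + $151.00 + $151.00 + $151.00 = $1,359.00

$1,359.00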